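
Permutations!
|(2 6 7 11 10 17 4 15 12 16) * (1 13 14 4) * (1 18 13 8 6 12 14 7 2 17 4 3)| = 16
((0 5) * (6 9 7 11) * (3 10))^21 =((0 5)(3 10)(6 9 7 11))^21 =(0 5)(3 10)(6 9 7 11)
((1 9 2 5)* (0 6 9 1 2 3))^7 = (0 3 9 6)(2 5)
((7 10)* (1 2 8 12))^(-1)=((1 2 8 12)(7 10))^(-1)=(1 12 8 2)(7 10)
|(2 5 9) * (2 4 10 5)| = |(4 10 5 9)| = 4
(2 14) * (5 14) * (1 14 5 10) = (1 14 2 10) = [0, 14, 10, 3, 4, 5, 6, 7, 8, 9, 1, 11, 12, 13, 2]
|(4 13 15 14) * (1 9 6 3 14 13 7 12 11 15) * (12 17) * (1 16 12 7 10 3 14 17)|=|(1 9 6 14 4 10 3 17 7)(11 15 13 16 12)|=45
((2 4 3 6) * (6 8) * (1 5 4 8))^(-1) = ((1 5 4 3)(2 8 6))^(-1) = (1 3 4 5)(2 6 8)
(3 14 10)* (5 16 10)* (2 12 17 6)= (2 12 17 6)(3 14 5 16 10)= [0, 1, 12, 14, 4, 16, 2, 7, 8, 9, 3, 11, 17, 13, 5, 15, 10, 6]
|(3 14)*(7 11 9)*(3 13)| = |(3 14 13)(7 11 9)| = 3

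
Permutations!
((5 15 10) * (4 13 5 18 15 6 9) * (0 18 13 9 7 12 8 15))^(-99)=((0 18)(4 9)(5 6 7 12 8 15 10 13))^(-99)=(0 18)(4 9)(5 15 7 13 8 6 10 12)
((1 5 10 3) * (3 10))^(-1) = (10)(1 3 5)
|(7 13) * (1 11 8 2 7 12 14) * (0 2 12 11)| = 9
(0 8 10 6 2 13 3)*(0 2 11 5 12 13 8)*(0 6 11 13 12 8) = (0 6 13 3 2)(5 8 10 11) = [6, 1, 0, 2, 4, 8, 13, 7, 10, 9, 11, 5, 12, 3]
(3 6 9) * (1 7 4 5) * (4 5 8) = (1 7 5)(3 6 9)(4 8) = [0, 7, 2, 6, 8, 1, 9, 5, 4, 3]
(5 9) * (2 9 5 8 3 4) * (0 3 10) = (0 3 4 2 9 8 10) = [3, 1, 9, 4, 2, 5, 6, 7, 10, 8, 0]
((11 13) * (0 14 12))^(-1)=(0 12 14)(11 13)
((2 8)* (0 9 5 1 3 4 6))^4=(0 3 9 4 5 6 1)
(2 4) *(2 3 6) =[0, 1, 4, 6, 3, 5, 2] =(2 4 3 6)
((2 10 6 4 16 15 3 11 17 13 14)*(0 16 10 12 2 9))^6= (0 13 3)(9 17 15)(11 16 14)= ((0 16 15 3 11 17 13 14 9)(2 12)(4 10 6))^6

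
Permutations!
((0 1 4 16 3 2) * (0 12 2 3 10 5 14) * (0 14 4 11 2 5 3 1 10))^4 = ((0 10 3 1 11 2 12 5 4 16))^4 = (0 11 4 3 12)(1 5 10 2 16)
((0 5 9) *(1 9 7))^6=((0 5 7 1 9))^6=(0 5 7 1 9)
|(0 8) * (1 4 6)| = 6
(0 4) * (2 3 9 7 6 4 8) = [8, 1, 3, 9, 0, 5, 4, 6, 2, 7] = (0 8 2 3 9 7 6 4)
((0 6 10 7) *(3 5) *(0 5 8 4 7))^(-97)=((0 6 10)(3 8 4 7 5))^(-97)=(0 10 6)(3 7 8 5 4)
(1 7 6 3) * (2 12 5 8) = (1 7 6 3)(2 12 5 8) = [0, 7, 12, 1, 4, 8, 3, 6, 2, 9, 10, 11, 5]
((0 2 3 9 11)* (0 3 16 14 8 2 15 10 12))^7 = ((0 15 10 12)(2 16 14 8)(3 9 11))^7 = (0 12 10 15)(2 8 14 16)(3 9 11)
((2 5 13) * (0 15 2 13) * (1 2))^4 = ((0 15 1 2 5))^4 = (0 5 2 1 15)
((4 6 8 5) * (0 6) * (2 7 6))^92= (0 2 7 6 8 5 4)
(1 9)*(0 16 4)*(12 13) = (0 16 4)(1 9)(12 13) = [16, 9, 2, 3, 0, 5, 6, 7, 8, 1, 10, 11, 13, 12, 14, 15, 4]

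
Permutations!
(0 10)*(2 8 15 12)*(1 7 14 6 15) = (0 10)(1 7 14 6 15 12 2 8) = [10, 7, 8, 3, 4, 5, 15, 14, 1, 9, 0, 11, 2, 13, 6, 12]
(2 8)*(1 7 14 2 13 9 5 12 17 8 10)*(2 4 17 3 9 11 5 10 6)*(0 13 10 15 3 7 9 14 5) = (0 13 11)(1 9 15 3 14 4 17 8 10)(2 6)(5 12 7) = [13, 9, 6, 14, 17, 12, 2, 5, 10, 15, 1, 0, 7, 11, 4, 3, 16, 8]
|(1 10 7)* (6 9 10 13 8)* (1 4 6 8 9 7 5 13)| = 12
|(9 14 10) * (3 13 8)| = |(3 13 8)(9 14 10)| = 3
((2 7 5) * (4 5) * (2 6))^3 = (2 5 7 6 4)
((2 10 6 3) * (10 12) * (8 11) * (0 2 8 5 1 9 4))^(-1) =(0 4 9 1 5 11 8 3 6 10 12 2)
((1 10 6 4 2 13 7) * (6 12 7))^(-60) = ((1 10 12 7)(2 13 6 4))^(-60) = (13)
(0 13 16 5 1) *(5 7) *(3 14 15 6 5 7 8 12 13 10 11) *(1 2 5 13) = [10, 0, 5, 14, 4, 2, 13, 7, 12, 9, 11, 3, 1, 16, 15, 6, 8] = (0 10 11 3 14 15 6 13 16 8 12 1)(2 5)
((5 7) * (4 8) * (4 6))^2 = (4 6 8)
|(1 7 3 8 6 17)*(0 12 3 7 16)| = |(0 12 3 8 6 17 1 16)| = 8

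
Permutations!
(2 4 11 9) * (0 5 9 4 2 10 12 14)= (0 5 9 10 12 14)(4 11)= [5, 1, 2, 3, 11, 9, 6, 7, 8, 10, 12, 4, 14, 13, 0]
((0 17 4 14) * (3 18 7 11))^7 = (0 14 4 17)(3 11 7 18) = ((0 17 4 14)(3 18 7 11))^7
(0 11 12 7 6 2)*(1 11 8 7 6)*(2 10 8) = (0 2)(1 11 12 6 10 8 7) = [2, 11, 0, 3, 4, 5, 10, 1, 7, 9, 8, 12, 6]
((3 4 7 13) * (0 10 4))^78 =((0 10 4 7 13 3))^78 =(13)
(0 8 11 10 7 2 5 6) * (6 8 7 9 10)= (0 7 2 5 8 11 6)(9 10)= [7, 1, 5, 3, 4, 8, 0, 2, 11, 10, 9, 6]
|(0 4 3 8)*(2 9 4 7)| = |(0 7 2 9 4 3 8)| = 7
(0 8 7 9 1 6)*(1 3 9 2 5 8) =[1, 6, 5, 9, 4, 8, 0, 2, 7, 3] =(0 1 6)(2 5 8 7)(3 9)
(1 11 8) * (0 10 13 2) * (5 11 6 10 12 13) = (0 12 13 2)(1 6 10 5 11 8) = [12, 6, 0, 3, 4, 11, 10, 7, 1, 9, 5, 8, 13, 2]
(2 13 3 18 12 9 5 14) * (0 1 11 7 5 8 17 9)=[1, 11, 13, 18, 4, 14, 6, 5, 17, 8, 10, 7, 0, 3, 2, 15, 16, 9, 12]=(0 1 11 7 5 14 2 13 3 18 12)(8 17 9)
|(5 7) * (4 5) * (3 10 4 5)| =|(3 10 4)(5 7)| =6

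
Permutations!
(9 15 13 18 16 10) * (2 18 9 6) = (2 18 16 10 6)(9 15 13) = [0, 1, 18, 3, 4, 5, 2, 7, 8, 15, 6, 11, 12, 9, 14, 13, 10, 17, 16]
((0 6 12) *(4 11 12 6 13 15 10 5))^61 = (0 4 15 12 5 13 11 10)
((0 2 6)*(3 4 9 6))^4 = (0 9 3)(2 6 4)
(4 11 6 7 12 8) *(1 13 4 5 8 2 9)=(1 13 4 11 6 7 12 2 9)(5 8)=[0, 13, 9, 3, 11, 8, 7, 12, 5, 1, 10, 6, 2, 4]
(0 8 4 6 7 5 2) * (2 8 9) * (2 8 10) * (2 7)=(0 9 8 4 6 2)(5 10 7)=[9, 1, 0, 3, 6, 10, 2, 5, 4, 8, 7]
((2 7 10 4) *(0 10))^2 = (0 4 7 10 2)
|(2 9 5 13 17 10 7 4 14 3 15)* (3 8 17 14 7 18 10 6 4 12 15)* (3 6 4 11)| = |(2 9 5 13 14 8 17 4 7 12 15)(3 6 11)(10 18)| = 66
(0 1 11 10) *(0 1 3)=(0 3)(1 11 10)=[3, 11, 2, 0, 4, 5, 6, 7, 8, 9, 1, 10]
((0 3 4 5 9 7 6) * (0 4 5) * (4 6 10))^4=(0 7 3 10 5 4 9)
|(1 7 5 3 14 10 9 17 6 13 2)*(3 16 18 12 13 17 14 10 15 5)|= 26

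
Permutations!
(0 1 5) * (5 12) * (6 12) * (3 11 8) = [1, 6, 2, 11, 4, 0, 12, 7, 3, 9, 10, 8, 5] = (0 1 6 12 5)(3 11 8)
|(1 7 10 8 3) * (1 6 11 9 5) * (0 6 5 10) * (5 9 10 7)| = 8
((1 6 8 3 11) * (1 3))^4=((1 6 8)(3 11))^4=(11)(1 6 8)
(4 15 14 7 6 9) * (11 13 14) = (4 15 11 13 14 7 6 9) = [0, 1, 2, 3, 15, 5, 9, 6, 8, 4, 10, 13, 12, 14, 7, 11]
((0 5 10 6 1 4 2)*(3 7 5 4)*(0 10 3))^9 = (0 10)(1 2)(4 6)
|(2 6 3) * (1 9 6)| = 5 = |(1 9 6 3 2)|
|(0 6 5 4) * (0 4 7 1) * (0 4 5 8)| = 12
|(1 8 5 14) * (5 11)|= 5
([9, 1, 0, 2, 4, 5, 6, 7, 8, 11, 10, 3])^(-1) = [2, 1, 3, 11, 4, 5, 6, 7, 8, 0, 10, 9]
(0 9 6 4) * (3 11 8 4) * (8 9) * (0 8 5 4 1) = [5, 0, 2, 11, 8, 4, 3, 7, 1, 6, 10, 9] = (0 5 4 8 1)(3 11 9 6)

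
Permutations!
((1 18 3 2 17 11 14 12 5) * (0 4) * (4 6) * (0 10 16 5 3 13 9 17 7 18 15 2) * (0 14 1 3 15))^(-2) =((0 6 4 10 16 5 3 14 12 15 2 7 18 13 9 17 11 1))^(-2) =(0 11 9 18 2 12 3 16 4)(1 17 13 7 15 14 5 10 6)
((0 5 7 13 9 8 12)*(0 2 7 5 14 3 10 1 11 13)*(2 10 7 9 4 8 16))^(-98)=(0 3)(2 9 16)(7 14)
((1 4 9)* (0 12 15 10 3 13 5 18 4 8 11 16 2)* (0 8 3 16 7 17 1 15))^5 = (0 12)(1 4 2)(3 9 8)(5 10 7)(11 13 15)(16 17 18)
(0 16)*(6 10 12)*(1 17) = (0 16)(1 17)(6 10 12) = [16, 17, 2, 3, 4, 5, 10, 7, 8, 9, 12, 11, 6, 13, 14, 15, 0, 1]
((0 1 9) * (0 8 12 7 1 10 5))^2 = (0 5 10)(1 8 7 9 12)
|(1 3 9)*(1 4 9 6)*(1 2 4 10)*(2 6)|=|(1 3 2 4 9 10)|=6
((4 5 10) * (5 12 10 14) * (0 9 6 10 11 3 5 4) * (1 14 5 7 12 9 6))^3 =((0 6 10)(1 14 4 9)(3 7 12 11))^3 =(1 9 4 14)(3 11 12 7)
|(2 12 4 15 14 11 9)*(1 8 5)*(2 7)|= 24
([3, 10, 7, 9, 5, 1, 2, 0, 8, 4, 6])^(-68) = [9, 6, 0, 4, 1, 10, 7, 3, 8, 5, 2]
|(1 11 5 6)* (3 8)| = 4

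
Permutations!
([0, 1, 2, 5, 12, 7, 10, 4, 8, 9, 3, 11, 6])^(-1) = [0, 1, 2, 10, 7, 3, 12, 5, 8, 9, 6, 11, 4]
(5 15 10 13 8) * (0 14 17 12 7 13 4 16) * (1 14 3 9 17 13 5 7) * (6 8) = (0 3 9 17 12 1 14 13 6 8 7 5 15 10 4 16) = [3, 14, 2, 9, 16, 15, 8, 5, 7, 17, 4, 11, 1, 6, 13, 10, 0, 12]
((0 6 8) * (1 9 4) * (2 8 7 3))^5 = ((0 6 7 3 2 8)(1 9 4))^5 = (0 8 2 3 7 6)(1 4 9)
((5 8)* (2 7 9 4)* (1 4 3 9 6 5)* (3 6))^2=(1 2 3 6 8 4 7 9 5)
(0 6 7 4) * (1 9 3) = [6, 9, 2, 1, 0, 5, 7, 4, 8, 3] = (0 6 7 4)(1 9 3)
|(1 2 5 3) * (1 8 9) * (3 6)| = 7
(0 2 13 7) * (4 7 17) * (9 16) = (0 2 13 17 4 7)(9 16) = [2, 1, 13, 3, 7, 5, 6, 0, 8, 16, 10, 11, 12, 17, 14, 15, 9, 4]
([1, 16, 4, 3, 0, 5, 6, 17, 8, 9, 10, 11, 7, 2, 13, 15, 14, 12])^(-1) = [4, 0, 13, 3, 2, 5, 6, 12, 8, 9, 10, 11, 17, 14, 16, 15, 1, 7]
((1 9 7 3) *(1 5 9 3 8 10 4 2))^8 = (1 2 4 10 8 7 9 5 3)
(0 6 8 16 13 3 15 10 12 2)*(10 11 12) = (0 6 8 16 13 3 15 11 12 2) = [6, 1, 0, 15, 4, 5, 8, 7, 16, 9, 10, 12, 2, 3, 14, 11, 13]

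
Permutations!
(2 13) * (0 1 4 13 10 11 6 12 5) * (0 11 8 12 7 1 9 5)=(0 9 5 11 6 7 1 4 13 2 10 8 12)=[9, 4, 10, 3, 13, 11, 7, 1, 12, 5, 8, 6, 0, 2]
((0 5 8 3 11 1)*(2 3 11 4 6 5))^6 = ((0 2 3 4 6 5 8 11 1))^6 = (0 8 4)(1 5 3)(2 11 6)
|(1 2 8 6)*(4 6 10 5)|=7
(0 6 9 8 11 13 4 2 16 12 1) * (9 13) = (0 6 13 4 2 16 12 1)(8 11 9) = [6, 0, 16, 3, 2, 5, 13, 7, 11, 8, 10, 9, 1, 4, 14, 15, 12]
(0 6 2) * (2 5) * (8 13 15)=(0 6 5 2)(8 13 15)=[6, 1, 0, 3, 4, 2, 5, 7, 13, 9, 10, 11, 12, 15, 14, 8]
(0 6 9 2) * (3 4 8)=(0 6 9 2)(3 4 8)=[6, 1, 0, 4, 8, 5, 9, 7, 3, 2]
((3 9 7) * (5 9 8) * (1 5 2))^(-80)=(1 3 5 8 9 2 7)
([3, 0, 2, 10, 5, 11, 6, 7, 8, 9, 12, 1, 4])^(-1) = [1, 11, 2, 0, 12, 4, 6, 7, 8, 9, 3, 5, 10]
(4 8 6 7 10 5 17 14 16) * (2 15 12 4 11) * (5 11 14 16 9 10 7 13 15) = (2 5 17 16 14 9 10 11)(4 8 6 13 15 12) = [0, 1, 5, 3, 8, 17, 13, 7, 6, 10, 11, 2, 4, 15, 9, 12, 14, 16]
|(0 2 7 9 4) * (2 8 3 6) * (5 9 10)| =10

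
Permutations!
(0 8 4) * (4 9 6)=[8, 1, 2, 3, 0, 5, 4, 7, 9, 6]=(0 8 9 6 4)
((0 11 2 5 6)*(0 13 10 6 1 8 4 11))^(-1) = ((1 8 4 11 2 5)(6 13 10))^(-1) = (1 5 2 11 4 8)(6 10 13)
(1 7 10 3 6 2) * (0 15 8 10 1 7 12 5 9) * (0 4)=[15, 12, 7, 6, 0, 9, 2, 1, 10, 4, 3, 11, 5, 13, 14, 8]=(0 15 8 10 3 6 2 7 1 12 5 9 4)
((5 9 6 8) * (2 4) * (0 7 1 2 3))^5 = (0 3 4 2 1 7)(5 9 6 8)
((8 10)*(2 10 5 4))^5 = ((2 10 8 5 4))^5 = (10)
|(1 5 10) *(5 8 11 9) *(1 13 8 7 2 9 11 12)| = |(1 7 2 9 5 10 13 8 12)| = 9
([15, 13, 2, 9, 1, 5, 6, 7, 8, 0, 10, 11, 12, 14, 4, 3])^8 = (15)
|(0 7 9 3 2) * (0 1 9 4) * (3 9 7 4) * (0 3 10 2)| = |(0 4 3)(1 7 10 2)| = 12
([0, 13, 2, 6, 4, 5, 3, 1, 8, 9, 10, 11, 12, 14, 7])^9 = (1 13 14 7)(3 6)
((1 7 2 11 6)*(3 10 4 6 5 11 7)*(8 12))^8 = (12)(1 4 3 6 10)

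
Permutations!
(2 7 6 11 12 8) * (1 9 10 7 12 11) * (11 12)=(1 9 10 7 6)(2 11 12 8)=[0, 9, 11, 3, 4, 5, 1, 6, 2, 10, 7, 12, 8]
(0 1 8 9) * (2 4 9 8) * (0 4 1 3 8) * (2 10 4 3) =(0 2 1 10 4 9 3 8) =[2, 10, 1, 8, 9, 5, 6, 7, 0, 3, 4]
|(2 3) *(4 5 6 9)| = |(2 3)(4 5 6 9)| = 4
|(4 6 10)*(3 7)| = 6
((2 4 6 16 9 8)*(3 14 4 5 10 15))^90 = ((2 5 10 15 3 14 4 6 16 9 8))^90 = (2 10 3 4 16 8 5 15 14 6 9)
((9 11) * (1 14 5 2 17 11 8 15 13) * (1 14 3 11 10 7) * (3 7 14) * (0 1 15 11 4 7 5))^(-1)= (0 14 10 17 2 5 1)(3 13 15 7 4)(8 9 11)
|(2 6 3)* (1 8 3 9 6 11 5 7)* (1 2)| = |(1 8 3)(2 11 5 7)(6 9)| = 12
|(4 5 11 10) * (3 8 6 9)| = 4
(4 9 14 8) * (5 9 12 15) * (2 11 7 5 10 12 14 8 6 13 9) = (2 11 7 5)(4 14 6 13 9 8)(10 12 15) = [0, 1, 11, 3, 14, 2, 13, 5, 4, 8, 12, 7, 15, 9, 6, 10]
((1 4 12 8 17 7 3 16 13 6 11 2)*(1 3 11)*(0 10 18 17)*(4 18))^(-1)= ((0 10 4 12 8)(1 18 17 7 11 2 3 16 13 6))^(-1)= (0 8 12 4 10)(1 6 13 16 3 2 11 7 17 18)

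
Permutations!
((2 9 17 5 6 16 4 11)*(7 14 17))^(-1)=(2 11 4 16 6 5 17 14 7 9)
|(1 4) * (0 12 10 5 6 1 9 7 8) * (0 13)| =|(0 12 10 5 6 1 4 9 7 8 13)| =11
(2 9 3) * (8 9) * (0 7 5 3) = (0 7 5 3 2 8 9) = [7, 1, 8, 2, 4, 3, 6, 5, 9, 0]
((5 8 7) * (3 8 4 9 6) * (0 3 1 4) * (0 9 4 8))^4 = ((0 3)(1 8 7 5 9 6))^4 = (1 9 7)(5 8 6)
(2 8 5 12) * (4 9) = (2 8 5 12)(4 9) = [0, 1, 8, 3, 9, 12, 6, 7, 5, 4, 10, 11, 2]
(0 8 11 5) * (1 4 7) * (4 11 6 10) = (0 8 6 10 4 7 1 11 5) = [8, 11, 2, 3, 7, 0, 10, 1, 6, 9, 4, 5]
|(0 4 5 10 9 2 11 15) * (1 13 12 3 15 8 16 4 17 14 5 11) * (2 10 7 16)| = 30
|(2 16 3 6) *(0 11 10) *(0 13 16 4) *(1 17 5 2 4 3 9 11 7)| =45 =|(0 7 1 17 5 2 3 6 4)(9 11 10 13 16)|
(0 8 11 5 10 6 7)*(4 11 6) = [8, 1, 2, 3, 11, 10, 7, 0, 6, 9, 4, 5] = (0 8 6 7)(4 11 5 10)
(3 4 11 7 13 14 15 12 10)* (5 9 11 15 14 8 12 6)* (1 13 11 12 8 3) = (1 13 3 4 15 6 5 9 12 10)(7 11) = [0, 13, 2, 4, 15, 9, 5, 11, 8, 12, 1, 7, 10, 3, 14, 6]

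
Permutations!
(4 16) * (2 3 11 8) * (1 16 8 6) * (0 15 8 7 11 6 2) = [15, 16, 3, 6, 7, 5, 1, 11, 0, 9, 10, 2, 12, 13, 14, 8, 4] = (0 15 8)(1 16 4 7 11 2 3 6)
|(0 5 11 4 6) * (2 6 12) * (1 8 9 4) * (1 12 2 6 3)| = 30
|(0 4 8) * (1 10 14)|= |(0 4 8)(1 10 14)|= 3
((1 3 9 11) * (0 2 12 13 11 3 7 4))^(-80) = (13)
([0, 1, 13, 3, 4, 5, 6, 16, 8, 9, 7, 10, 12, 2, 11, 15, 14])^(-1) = [0, 1, 13, 3, 4, 5, 6, 10, 8, 9, 11, 14, 12, 2, 16, 15, 7]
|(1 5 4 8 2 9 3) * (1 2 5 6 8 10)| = 6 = |(1 6 8 5 4 10)(2 9 3)|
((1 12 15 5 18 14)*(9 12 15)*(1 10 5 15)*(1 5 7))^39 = (1 14)(5 10)(7 18)(9 12)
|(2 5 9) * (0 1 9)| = |(0 1 9 2 5)| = 5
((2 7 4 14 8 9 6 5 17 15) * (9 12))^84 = ((2 7 4 14 8 12 9 6 5 17 15))^84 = (2 6 14 15 9 4 17 12 7 5 8)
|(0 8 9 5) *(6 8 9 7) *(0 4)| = 12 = |(0 9 5 4)(6 8 7)|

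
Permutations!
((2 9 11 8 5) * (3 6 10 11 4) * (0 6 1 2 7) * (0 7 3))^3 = ((0 6 10 11 8 5 3 1 2 9 4))^3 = (0 11 3 9 6 8 1 4 10 5 2)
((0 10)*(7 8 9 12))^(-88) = ((0 10)(7 8 9 12))^(-88) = (12)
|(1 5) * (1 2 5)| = |(2 5)| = 2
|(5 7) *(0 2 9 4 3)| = |(0 2 9 4 3)(5 7)| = 10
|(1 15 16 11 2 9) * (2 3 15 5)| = 4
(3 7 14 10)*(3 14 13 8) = (3 7 13 8)(10 14) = [0, 1, 2, 7, 4, 5, 6, 13, 3, 9, 14, 11, 12, 8, 10]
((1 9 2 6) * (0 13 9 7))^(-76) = (0 13 9 2 6 1 7)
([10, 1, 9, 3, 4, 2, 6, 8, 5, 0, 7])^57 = (0 10 7 8 5 2 9)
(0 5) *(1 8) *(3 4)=(0 5)(1 8)(3 4)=[5, 8, 2, 4, 3, 0, 6, 7, 1]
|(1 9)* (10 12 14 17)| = 4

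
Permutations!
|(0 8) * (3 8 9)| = |(0 9 3 8)| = 4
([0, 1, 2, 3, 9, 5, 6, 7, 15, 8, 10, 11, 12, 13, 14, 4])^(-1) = [0, 1, 2, 3, 15, 5, 6, 7, 9, 4, 10, 11, 12, 13, 14, 8]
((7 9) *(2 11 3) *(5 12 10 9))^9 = ((2 11 3)(5 12 10 9 7))^9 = (5 7 9 10 12)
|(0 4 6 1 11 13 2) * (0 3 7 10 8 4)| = |(1 11 13 2 3 7 10 8 4 6)| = 10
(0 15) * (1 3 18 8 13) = [15, 3, 2, 18, 4, 5, 6, 7, 13, 9, 10, 11, 12, 1, 14, 0, 16, 17, 8] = (0 15)(1 3 18 8 13)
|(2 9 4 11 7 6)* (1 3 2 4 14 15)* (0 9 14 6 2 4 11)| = 11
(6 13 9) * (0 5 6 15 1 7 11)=[5, 7, 2, 3, 4, 6, 13, 11, 8, 15, 10, 0, 12, 9, 14, 1]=(0 5 6 13 9 15 1 7 11)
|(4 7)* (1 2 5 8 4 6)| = 7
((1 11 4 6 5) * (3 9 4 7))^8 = ((1 11 7 3 9 4 6 5))^8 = (11)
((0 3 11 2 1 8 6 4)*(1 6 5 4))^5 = (0 1 3 8 11 5 2 4 6)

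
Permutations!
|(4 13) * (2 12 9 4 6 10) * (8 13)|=|(2 12 9 4 8 13 6 10)|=8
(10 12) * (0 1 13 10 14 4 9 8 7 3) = (0 1 13 10 12 14 4 9 8 7 3) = [1, 13, 2, 0, 9, 5, 6, 3, 7, 8, 12, 11, 14, 10, 4]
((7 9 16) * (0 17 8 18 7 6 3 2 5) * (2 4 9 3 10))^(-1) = (0 5 2 10 6 16 9 4 3 7 18 8 17) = ((0 17 8 18 7 3 4 9 16 6 10 2 5))^(-1)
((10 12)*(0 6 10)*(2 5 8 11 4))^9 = ((0 6 10 12)(2 5 8 11 4))^9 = (0 6 10 12)(2 4 11 8 5)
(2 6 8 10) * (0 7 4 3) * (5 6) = [7, 1, 5, 0, 3, 6, 8, 4, 10, 9, 2] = (0 7 4 3)(2 5 6 8 10)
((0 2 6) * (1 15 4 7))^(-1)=(0 6 2)(1 7 4 15)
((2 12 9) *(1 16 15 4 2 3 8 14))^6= ((1 16 15 4 2 12 9 3 8 14))^6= (1 9 15 8 2)(3 4 14 12 16)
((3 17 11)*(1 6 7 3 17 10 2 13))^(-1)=(1 13 2 10 3 7 6)(11 17)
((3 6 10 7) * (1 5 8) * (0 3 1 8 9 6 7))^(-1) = (0 10 6 9 5 1 7 3)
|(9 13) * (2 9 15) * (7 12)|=4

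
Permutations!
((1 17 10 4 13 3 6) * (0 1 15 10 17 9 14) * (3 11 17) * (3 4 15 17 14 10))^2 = (0 9 15 6 4 11)(1 10 3 17 13 14)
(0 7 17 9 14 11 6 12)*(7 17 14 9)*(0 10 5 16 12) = (0 17 7 14 11 6)(5 16 12 10) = [17, 1, 2, 3, 4, 16, 0, 14, 8, 9, 5, 6, 10, 13, 11, 15, 12, 7]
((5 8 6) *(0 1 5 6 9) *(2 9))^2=(0 5 2)(1 8 9)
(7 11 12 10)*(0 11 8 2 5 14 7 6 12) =(0 11)(2 5 14 7 8)(6 12 10) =[11, 1, 5, 3, 4, 14, 12, 8, 2, 9, 6, 0, 10, 13, 7]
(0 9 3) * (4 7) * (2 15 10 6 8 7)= (0 9 3)(2 15 10 6 8 7 4)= [9, 1, 15, 0, 2, 5, 8, 4, 7, 3, 6, 11, 12, 13, 14, 10]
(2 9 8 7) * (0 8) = [8, 1, 9, 3, 4, 5, 6, 2, 7, 0] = (0 8 7 2 9)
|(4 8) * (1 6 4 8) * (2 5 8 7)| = 12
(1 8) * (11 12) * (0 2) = (0 2)(1 8)(11 12) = [2, 8, 0, 3, 4, 5, 6, 7, 1, 9, 10, 12, 11]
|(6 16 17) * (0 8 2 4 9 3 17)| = |(0 8 2 4 9 3 17 6 16)| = 9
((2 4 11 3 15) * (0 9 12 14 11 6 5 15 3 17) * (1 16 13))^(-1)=((0 9 12 14 11 17)(1 16 13)(2 4 6 5 15))^(-1)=(0 17 11 14 12 9)(1 13 16)(2 15 5 6 4)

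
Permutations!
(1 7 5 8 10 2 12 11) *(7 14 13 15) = (1 14 13 15 7 5 8 10 2 12 11) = [0, 14, 12, 3, 4, 8, 6, 5, 10, 9, 2, 1, 11, 15, 13, 7]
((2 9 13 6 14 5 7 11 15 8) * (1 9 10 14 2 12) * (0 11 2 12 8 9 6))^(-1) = ((0 11 15 9 13)(1 6 12)(2 10 14 5 7))^(-1) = (0 13 9 15 11)(1 12 6)(2 7 5 14 10)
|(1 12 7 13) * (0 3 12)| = 6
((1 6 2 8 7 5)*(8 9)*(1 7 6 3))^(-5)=((1 3)(2 9 8 6)(5 7))^(-5)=(1 3)(2 6 8 9)(5 7)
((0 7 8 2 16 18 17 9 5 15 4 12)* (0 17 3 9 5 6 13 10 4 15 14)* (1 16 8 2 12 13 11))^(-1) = (0 14 5 17 12 8 2 7)(1 11 6 9 3 18 16)(4 10 13)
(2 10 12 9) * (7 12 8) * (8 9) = [0, 1, 10, 3, 4, 5, 6, 12, 7, 2, 9, 11, 8] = (2 10 9)(7 12 8)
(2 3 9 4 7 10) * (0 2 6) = (0 2 3 9 4 7 10 6) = [2, 1, 3, 9, 7, 5, 0, 10, 8, 4, 6]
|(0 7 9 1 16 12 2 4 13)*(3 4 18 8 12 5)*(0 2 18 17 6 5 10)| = 42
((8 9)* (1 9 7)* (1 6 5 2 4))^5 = ((1 9 8 7 6 5 2 4))^5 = (1 5 8 4 6 9 2 7)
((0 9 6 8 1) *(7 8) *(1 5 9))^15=(9)(0 1)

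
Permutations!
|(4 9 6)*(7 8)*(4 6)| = 2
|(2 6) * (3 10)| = 2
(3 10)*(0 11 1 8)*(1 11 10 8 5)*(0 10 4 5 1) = (11)(0 4 5)(3 8 10) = [4, 1, 2, 8, 5, 0, 6, 7, 10, 9, 3, 11]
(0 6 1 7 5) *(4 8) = (0 6 1 7 5)(4 8) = [6, 7, 2, 3, 8, 0, 1, 5, 4]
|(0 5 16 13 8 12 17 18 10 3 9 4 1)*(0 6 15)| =|(0 5 16 13 8 12 17 18 10 3 9 4 1 6 15)| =15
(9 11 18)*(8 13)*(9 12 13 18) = (8 18 12 13)(9 11) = [0, 1, 2, 3, 4, 5, 6, 7, 18, 11, 10, 9, 13, 8, 14, 15, 16, 17, 12]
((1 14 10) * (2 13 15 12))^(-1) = (1 10 14)(2 12 15 13)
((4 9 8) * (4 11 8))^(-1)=(4 9)(8 11)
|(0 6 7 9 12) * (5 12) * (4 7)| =7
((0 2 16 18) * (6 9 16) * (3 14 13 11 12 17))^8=(0 6 16)(2 9 18)(3 13 12)(11 17 14)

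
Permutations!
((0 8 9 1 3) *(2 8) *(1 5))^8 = (0 2 8 9 5 1 3)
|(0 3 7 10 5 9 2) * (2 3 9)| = |(0 9 3 7 10 5 2)| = 7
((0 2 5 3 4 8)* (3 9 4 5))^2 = ((0 2 3 5 9 4 8))^2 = (0 3 9 8 2 5 4)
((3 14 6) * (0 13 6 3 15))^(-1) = ((0 13 6 15)(3 14))^(-1) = (0 15 6 13)(3 14)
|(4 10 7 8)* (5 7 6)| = |(4 10 6 5 7 8)| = 6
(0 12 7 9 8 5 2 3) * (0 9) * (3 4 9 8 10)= [12, 1, 4, 8, 9, 2, 6, 0, 5, 10, 3, 11, 7]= (0 12 7)(2 4 9 10 3 8 5)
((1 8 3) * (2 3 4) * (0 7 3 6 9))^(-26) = (0 7 3 1 8 4 2 6 9)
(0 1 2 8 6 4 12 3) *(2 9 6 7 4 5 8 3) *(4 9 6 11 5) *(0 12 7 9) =(0 1 6 4 7)(2 3 12)(5 8 9 11) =[1, 6, 3, 12, 7, 8, 4, 0, 9, 11, 10, 5, 2]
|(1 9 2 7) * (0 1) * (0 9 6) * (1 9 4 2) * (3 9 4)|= 8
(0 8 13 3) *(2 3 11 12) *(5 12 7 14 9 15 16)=[8, 1, 3, 0, 4, 12, 6, 14, 13, 15, 10, 7, 2, 11, 9, 16, 5]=(0 8 13 11 7 14 9 15 16 5 12 2 3)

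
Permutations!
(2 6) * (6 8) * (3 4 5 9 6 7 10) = (2 8 7 10 3 4 5 9 6) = [0, 1, 8, 4, 5, 9, 2, 10, 7, 6, 3]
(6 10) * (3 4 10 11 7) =(3 4 10 6 11 7) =[0, 1, 2, 4, 10, 5, 11, 3, 8, 9, 6, 7]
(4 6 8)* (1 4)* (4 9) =(1 9 4 6 8) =[0, 9, 2, 3, 6, 5, 8, 7, 1, 4]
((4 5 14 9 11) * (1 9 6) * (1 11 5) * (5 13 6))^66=((1 9 13 6 11 4)(5 14))^66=(14)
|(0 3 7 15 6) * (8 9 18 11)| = |(0 3 7 15 6)(8 9 18 11)| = 20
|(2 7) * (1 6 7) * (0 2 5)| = 6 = |(0 2 1 6 7 5)|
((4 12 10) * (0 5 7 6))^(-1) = ((0 5 7 6)(4 12 10))^(-1) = (0 6 7 5)(4 10 12)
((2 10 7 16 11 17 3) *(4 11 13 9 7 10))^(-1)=((2 4 11 17 3)(7 16 13 9))^(-1)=(2 3 17 11 4)(7 9 13 16)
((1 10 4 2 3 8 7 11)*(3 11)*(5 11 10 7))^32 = ((1 7 3 8 5 11)(2 10 4))^32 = (1 3 5)(2 4 10)(7 8 11)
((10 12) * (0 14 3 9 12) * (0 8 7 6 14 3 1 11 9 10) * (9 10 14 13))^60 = (14)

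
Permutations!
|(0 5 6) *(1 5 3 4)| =6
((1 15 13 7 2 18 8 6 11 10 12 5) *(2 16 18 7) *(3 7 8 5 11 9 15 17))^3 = ((1 17 3 7 16 18 5)(2 8 6 9 15 13)(10 12 11))^3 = (1 7 5 3 18 17 16)(2 9)(6 13)(8 15)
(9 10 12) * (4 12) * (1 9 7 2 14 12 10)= (1 9)(2 14 12 7)(4 10)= [0, 9, 14, 3, 10, 5, 6, 2, 8, 1, 4, 11, 7, 13, 12]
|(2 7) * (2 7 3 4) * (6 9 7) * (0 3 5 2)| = 6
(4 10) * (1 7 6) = [0, 7, 2, 3, 10, 5, 1, 6, 8, 9, 4] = (1 7 6)(4 10)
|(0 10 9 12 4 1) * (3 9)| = 7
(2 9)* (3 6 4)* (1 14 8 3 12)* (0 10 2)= (0 10 2 9)(1 14 8 3 6 4 12)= [10, 14, 9, 6, 12, 5, 4, 7, 3, 0, 2, 11, 1, 13, 8]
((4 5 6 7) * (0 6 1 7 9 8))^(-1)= (0 8 9 6)(1 5 4 7)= ((0 6 9 8)(1 7 4 5))^(-1)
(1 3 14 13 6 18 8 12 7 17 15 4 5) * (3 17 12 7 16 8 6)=(1 17 15 4 5)(3 14 13)(6 18)(7 12 16 8)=[0, 17, 2, 14, 5, 1, 18, 12, 7, 9, 10, 11, 16, 3, 13, 4, 8, 15, 6]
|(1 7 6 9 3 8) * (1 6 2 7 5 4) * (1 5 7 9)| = |(1 7 2 9 3 8 6)(4 5)| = 14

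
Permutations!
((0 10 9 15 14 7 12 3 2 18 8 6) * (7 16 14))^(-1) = (0 6 8 18 2 3 12 7 15 9 10)(14 16)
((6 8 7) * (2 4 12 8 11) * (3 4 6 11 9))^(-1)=(2 11 7 8 12 4 3 9 6)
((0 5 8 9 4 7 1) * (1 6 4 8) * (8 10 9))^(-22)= ((0 5 1)(4 7 6)(9 10))^(-22)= (10)(0 1 5)(4 6 7)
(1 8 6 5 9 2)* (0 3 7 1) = [3, 8, 0, 7, 4, 9, 5, 1, 6, 2] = (0 3 7 1 8 6 5 9 2)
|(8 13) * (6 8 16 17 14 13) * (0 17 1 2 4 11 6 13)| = 24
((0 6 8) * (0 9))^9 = ((0 6 8 9))^9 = (0 6 8 9)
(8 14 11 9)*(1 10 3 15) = [0, 10, 2, 15, 4, 5, 6, 7, 14, 8, 3, 9, 12, 13, 11, 1] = (1 10 3 15)(8 14 11 9)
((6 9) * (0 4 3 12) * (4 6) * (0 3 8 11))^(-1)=((0 6 9 4 8 11)(3 12))^(-1)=(0 11 8 4 9 6)(3 12)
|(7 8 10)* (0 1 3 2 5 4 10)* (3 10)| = |(0 1 10 7 8)(2 5 4 3)| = 20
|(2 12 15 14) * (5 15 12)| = 4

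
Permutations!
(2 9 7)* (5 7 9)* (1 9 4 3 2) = [0, 9, 5, 2, 3, 7, 6, 1, 8, 4] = (1 9 4 3 2 5 7)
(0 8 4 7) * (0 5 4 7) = (0 8 7 5 4) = [8, 1, 2, 3, 0, 4, 6, 5, 7]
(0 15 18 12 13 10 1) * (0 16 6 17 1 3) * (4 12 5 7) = (0 15 18 5 7 4 12 13 10 3)(1 16 6 17) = [15, 16, 2, 0, 12, 7, 17, 4, 8, 9, 3, 11, 13, 10, 14, 18, 6, 1, 5]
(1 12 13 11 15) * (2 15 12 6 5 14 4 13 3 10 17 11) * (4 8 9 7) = (1 6 5 14 8 9 7 4 13 2 15)(3 10 17 11 12) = [0, 6, 15, 10, 13, 14, 5, 4, 9, 7, 17, 12, 3, 2, 8, 1, 16, 11]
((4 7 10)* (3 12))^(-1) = (3 12)(4 10 7)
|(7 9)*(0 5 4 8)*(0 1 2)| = 6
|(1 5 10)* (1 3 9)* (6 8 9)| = 7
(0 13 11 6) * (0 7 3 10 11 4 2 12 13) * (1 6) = (1 6 7 3 10 11)(2 12 13 4) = [0, 6, 12, 10, 2, 5, 7, 3, 8, 9, 11, 1, 13, 4]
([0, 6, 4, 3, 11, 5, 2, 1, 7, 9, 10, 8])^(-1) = (1 7 8 11 4 2 6)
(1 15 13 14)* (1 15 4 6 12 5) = (1 4 6 12 5)(13 14 15) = [0, 4, 2, 3, 6, 1, 12, 7, 8, 9, 10, 11, 5, 14, 15, 13]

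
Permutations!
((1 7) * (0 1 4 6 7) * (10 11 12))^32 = ((0 1)(4 6 7)(10 11 12))^32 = (4 7 6)(10 12 11)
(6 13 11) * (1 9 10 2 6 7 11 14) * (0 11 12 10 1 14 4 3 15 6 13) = [11, 9, 13, 15, 3, 5, 0, 12, 8, 1, 2, 7, 10, 4, 14, 6] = (0 11 7 12 10 2 13 4 3 15 6)(1 9)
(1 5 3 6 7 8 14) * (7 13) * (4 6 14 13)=(1 5 3 14)(4 6)(7 8 13)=[0, 5, 2, 14, 6, 3, 4, 8, 13, 9, 10, 11, 12, 7, 1]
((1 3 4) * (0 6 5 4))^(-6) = ((0 6 5 4 1 3))^(-6) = (6)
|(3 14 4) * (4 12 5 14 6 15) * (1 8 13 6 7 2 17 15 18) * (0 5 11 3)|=55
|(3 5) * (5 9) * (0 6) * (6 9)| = 5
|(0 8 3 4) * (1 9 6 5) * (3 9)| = |(0 8 9 6 5 1 3 4)| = 8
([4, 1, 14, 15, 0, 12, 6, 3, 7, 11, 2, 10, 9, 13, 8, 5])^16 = (2 15 10 3 11 7 9 8 12 14 5)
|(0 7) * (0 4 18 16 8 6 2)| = |(0 7 4 18 16 8 6 2)| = 8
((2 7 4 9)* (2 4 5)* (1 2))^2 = (9)(1 7)(2 5)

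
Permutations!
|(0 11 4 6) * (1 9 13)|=12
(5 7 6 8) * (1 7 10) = (1 7 6 8 5 10) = [0, 7, 2, 3, 4, 10, 8, 6, 5, 9, 1]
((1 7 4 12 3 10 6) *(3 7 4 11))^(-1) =((1 4 12 7 11 3 10 6))^(-1) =(1 6 10 3 11 7 12 4)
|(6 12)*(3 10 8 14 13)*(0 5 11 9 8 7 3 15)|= 24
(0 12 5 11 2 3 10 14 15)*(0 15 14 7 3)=(15)(0 12 5 11 2)(3 10 7)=[12, 1, 0, 10, 4, 11, 6, 3, 8, 9, 7, 2, 5, 13, 14, 15]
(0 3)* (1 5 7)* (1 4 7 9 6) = (0 3)(1 5 9 6)(4 7) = [3, 5, 2, 0, 7, 9, 1, 4, 8, 6]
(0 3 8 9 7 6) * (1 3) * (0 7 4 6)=(0 1 3 8 9 4 6 7)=[1, 3, 2, 8, 6, 5, 7, 0, 9, 4]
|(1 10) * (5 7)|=|(1 10)(5 7)|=2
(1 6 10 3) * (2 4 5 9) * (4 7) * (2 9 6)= [0, 2, 7, 1, 5, 6, 10, 4, 8, 9, 3]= (1 2 7 4 5 6 10 3)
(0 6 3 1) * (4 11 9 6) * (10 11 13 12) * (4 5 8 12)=[5, 0, 2, 1, 13, 8, 3, 7, 12, 6, 11, 9, 10, 4]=(0 5 8 12 10 11 9 6 3 1)(4 13)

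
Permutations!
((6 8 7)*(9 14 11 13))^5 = ((6 8 7)(9 14 11 13))^5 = (6 7 8)(9 14 11 13)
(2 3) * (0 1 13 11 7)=(0 1 13 11 7)(2 3)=[1, 13, 3, 2, 4, 5, 6, 0, 8, 9, 10, 7, 12, 11]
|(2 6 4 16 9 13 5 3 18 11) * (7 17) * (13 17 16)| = |(2 6 4 13 5 3 18 11)(7 16 9 17)| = 8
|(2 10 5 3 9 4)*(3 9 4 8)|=|(2 10 5 9 8 3 4)|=7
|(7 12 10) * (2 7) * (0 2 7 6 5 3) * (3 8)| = |(0 2 6 5 8 3)(7 12 10)| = 6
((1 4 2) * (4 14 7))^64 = ((1 14 7 4 2))^64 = (1 2 4 7 14)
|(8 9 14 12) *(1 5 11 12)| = |(1 5 11 12 8 9 14)| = 7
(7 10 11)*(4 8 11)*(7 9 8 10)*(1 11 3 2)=(1 11 9 8 3 2)(4 10)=[0, 11, 1, 2, 10, 5, 6, 7, 3, 8, 4, 9]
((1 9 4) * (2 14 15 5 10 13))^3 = (2 5)(10 14)(13 15)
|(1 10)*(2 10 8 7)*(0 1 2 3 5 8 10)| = |(0 1 10 2)(3 5 8 7)| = 4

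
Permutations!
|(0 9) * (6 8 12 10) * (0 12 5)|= 7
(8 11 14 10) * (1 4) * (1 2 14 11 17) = (1 4 2 14 10 8 17) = [0, 4, 14, 3, 2, 5, 6, 7, 17, 9, 8, 11, 12, 13, 10, 15, 16, 1]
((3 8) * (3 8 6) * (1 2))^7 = (8)(1 2)(3 6)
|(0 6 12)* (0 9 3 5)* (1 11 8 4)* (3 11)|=|(0 6 12 9 11 8 4 1 3 5)|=10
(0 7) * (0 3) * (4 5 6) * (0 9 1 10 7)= (1 10 7 3 9)(4 5 6)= [0, 10, 2, 9, 5, 6, 4, 3, 8, 1, 7]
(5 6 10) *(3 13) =[0, 1, 2, 13, 4, 6, 10, 7, 8, 9, 5, 11, 12, 3] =(3 13)(5 6 10)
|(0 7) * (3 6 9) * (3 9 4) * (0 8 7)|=6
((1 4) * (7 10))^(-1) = (1 4)(7 10)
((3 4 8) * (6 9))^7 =(3 4 8)(6 9)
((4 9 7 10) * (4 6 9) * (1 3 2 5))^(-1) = ((1 3 2 5)(6 9 7 10))^(-1) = (1 5 2 3)(6 10 7 9)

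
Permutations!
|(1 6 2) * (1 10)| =4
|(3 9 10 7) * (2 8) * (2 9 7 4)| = |(2 8 9 10 4)(3 7)| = 10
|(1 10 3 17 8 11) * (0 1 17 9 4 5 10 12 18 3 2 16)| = 33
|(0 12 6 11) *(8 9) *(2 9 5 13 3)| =|(0 12 6 11)(2 9 8 5 13 3)| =12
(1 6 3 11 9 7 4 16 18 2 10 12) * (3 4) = [0, 6, 10, 11, 16, 5, 4, 3, 8, 7, 12, 9, 1, 13, 14, 15, 18, 17, 2] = (1 6 4 16 18 2 10 12)(3 11 9 7)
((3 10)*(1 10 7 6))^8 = ((1 10 3 7 6))^8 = (1 7 10 6 3)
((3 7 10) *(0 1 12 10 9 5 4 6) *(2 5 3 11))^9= (12)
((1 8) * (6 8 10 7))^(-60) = (10)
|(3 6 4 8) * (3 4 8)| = 4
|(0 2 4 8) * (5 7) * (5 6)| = 12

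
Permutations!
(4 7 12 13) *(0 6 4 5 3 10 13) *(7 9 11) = (0 6 4 9 11 7 12)(3 10 13 5) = [6, 1, 2, 10, 9, 3, 4, 12, 8, 11, 13, 7, 0, 5]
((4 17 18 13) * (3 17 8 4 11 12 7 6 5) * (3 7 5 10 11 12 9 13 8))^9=(3 4 8 18 17)(5 7 6 10 11 9 13 12)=((3 17 18 8 4)(5 7 6 10 11 9 13 12))^9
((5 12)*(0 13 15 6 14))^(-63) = (0 15 14 13 6)(5 12)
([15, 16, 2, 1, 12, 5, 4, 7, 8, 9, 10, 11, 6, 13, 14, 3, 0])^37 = [3, 0, 2, 16, 12, 5, 4, 7, 8, 9, 10, 11, 6, 13, 14, 1, 15]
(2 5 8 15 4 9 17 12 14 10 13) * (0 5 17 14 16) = [5, 1, 17, 3, 9, 8, 6, 7, 15, 14, 13, 11, 16, 2, 10, 4, 0, 12] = (0 5 8 15 4 9 14 10 13 2 17 12 16)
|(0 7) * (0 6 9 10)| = 5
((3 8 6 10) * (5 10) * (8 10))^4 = ((3 10)(5 8 6))^4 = (10)(5 8 6)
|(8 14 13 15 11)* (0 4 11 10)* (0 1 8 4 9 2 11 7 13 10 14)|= 12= |(0 9 2 11 4 7 13 15 14 10 1 8)|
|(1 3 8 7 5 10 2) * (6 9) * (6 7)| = 9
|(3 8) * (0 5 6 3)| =|(0 5 6 3 8)| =5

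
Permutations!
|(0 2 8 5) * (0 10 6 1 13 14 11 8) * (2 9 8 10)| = |(0 9 8 5 2)(1 13 14 11 10 6)| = 30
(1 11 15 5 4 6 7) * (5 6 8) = (1 11 15 6 7)(4 8 5) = [0, 11, 2, 3, 8, 4, 7, 1, 5, 9, 10, 15, 12, 13, 14, 6]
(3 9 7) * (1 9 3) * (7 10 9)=(1 7)(9 10)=[0, 7, 2, 3, 4, 5, 6, 1, 8, 10, 9]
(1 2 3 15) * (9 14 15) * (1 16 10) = [0, 2, 3, 9, 4, 5, 6, 7, 8, 14, 1, 11, 12, 13, 15, 16, 10] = (1 2 3 9 14 15 16 10)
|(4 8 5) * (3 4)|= 4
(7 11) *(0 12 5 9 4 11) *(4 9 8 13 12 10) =(0 10 4 11 7)(5 8 13 12) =[10, 1, 2, 3, 11, 8, 6, 0, 13, 9, 4, 7, 5, 12]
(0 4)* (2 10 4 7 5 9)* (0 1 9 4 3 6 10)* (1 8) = [7, 9, 0, 6, 8, 4, 10, 5, 1, 2, 3] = (0 7 5 4 8 1 9 2)(3 6 10)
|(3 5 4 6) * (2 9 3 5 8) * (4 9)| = 7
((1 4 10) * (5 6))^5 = ((1 4 10)(5 6))^5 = (1 10 4)(5 6)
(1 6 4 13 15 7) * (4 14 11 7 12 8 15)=(1 6 14 11 7)(4 13)(8 15 12)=[0, 6, 2, 3, 13, 5, 14, 1, 15, 9, 10, 7, 8, 4, 11, 12]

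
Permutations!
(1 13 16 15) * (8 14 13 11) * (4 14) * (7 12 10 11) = (1 7 12 10 11 8 4 14 13 16 15) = [0, 7, 2, 3, 14, 5, 6, 12, 4, 9, 11, 8, 10, 16, 13, 1, 15]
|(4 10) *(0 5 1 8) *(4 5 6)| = 7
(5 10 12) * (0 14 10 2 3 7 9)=(0 14 10 12 5 2 3 7 9)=[14, 1, 3, 7, 4, 2, 6, 9, 8, 0, 12, 11, 5, 13, 10]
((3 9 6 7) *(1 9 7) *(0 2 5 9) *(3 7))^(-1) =(0 1 6 9 5 2)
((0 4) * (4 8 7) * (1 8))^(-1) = ((0 1 8 7 4))^(-1) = (0 4 7 8 1)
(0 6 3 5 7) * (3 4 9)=[6, 1, 2, 5, 9, 7, 4, 0, 8, 3]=(0 6 4 9 3 5 7)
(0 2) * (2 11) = (0 11 2) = [11, 1, 0, 3, 4, 5, 6, 7, 8, 9, 10, 2]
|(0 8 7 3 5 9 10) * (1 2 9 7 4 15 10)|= 15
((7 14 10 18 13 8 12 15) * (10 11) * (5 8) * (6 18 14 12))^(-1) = ((5 8 6 18 13)(7 12 15)(10 14 11))^(-1) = (5 13 18 6 8)(7 15 12)(10 11 14)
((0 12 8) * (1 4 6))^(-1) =((0 12 8)(1 4 6))^(-1) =(0 8 12)(1 6 4)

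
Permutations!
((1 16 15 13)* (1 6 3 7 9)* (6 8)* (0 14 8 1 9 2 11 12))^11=((0 14 8 6 3 7 2 11 12)(1 16 15 13))^11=(0 8 3 2 12 14 6 7 11)(1 13 15 16)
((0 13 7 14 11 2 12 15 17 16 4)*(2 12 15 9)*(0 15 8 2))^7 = (2 8)(4 16 17 15)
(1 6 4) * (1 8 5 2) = (1 6 4 8 5 2) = [0, 6, 1, 3, 8, 2, 4, 7, 5]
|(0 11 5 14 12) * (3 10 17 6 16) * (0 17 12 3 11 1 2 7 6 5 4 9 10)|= 15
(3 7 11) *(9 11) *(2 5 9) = (2 5 9 11 3 7) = [0, 1, 5, 7, 4, 9, 6, 2, 8, 11, 10, 3]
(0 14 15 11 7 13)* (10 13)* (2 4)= (0 14 15 11 7 10 13)(2 4)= [14, 1, 4, 3, 2, 5, 6, 10, 8, 9, 13, 7, 12, 0, 15, 11]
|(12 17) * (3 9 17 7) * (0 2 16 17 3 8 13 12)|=4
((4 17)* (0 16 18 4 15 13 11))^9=(0 16 18 4 17 15 13 11)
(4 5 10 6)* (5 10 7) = (4 10 6)(5 7) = [0, 1, 2, 3, 10, 7, 4, 5, 8, 9, 6]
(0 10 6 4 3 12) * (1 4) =(0 10 6 1 4 3 12) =[10, 4, 2, 12, 3, 5, 1, 7, 8, 9, 6, 11, 0]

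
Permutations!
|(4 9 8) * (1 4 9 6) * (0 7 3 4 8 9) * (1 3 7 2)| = 12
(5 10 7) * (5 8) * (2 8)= (2 8 5 10 7)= [0, 1, 8, 3, 4, 10, 6, 2, 5, 9, 7]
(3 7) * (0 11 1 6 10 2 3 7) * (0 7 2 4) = [11, 6, 3, 7, 0, 5, 10, 2, 8, 9, 4, 1] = (0 11 1 6 10 4)(2 3 7)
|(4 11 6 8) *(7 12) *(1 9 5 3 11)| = |(1 9 5 3 11 6 8 4)(7 12)| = 8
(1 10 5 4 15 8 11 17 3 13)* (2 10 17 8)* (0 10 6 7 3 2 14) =(0 10 5 4 15 14)(1 17 2 6 7 3 13)(8 11) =[10, 17, 6, 13, 15, 4, 7, 3, 11, 9, 5, 8, 12, 1, 0, 14, 16, 2]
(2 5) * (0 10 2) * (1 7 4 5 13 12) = (0 10 2 13 12 1 7 4 5) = [10, 7, 13, 3, 5, 0, 6, 4, 8, 9, 2, 11, 1, 12]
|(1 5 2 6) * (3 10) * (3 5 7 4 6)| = 4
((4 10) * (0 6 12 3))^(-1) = (0 3 12 6)(4 10)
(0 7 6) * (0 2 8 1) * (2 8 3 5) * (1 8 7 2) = (8)(0 2 3 5 1)(6 7) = [2, 0, 3, 5, 4, 1, 7, 6, 8]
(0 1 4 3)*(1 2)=(0 2 1 4 3)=[2, 4, 1, 0, 3]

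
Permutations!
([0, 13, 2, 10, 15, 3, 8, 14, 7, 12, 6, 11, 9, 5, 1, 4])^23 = (1 6 13 8 5 7 3 14 10)(4 15)(9 12)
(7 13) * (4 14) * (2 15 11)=(2 15 11)(4 14)(7 13)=[0, 1, 15, 3, 14, 5, 6, 13, 8, 9, 10, 2, 12, 7, 4, 11]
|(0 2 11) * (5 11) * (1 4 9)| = |(0 2 5 11)(1 4 9)| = 12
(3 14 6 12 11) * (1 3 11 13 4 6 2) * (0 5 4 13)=(0 5 4 6 12)(1 3 14 2)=[5, 3, 1, 14, 6, 4, 12, 7, 8, 9, 10, 11, 0, 13, 2]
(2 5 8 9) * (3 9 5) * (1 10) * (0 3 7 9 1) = (0 3 1 10)(2 7 9)(5 8) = [3, 10, 7, 1, 4, 8, 6, 9, 5, 2, 0]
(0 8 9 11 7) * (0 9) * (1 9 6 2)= [8, 9, 1, 3, 4, 5, 2, 6, 0, 11, 10, 7]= (0 8)(1 9 11 7 6 2)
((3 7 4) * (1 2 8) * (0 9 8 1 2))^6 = ((0 9 8 2 1)(3 7 4))^6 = (0 9 8 2 1)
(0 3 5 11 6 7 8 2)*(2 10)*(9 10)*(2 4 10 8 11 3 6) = (0 6 7 11 2)(3 5)(4 10)(8 9) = [6, 1, 0, 5, 10, 3, 7, 11, 9, 8, 4, 2]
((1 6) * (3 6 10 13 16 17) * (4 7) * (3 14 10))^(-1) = (1 6 3)(4 7)(10 14 17 16 13) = ((1 3 6)(4 7)(10 13 16 17 14))^(-1)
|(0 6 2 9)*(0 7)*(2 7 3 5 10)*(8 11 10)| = 21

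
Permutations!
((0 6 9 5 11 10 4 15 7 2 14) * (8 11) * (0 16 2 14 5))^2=(0 9 6)(2 8 10 15 14)(4 7 16 5 11)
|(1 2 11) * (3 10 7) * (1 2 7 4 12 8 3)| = 10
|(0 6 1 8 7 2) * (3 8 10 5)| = |(0 6 1 10 5 3 8 7 2)| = 9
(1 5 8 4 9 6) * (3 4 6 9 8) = (9)(1 5 3 4 8 6) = [0, 5, 2, 4, 8, 3, 1, 7, 6, 9]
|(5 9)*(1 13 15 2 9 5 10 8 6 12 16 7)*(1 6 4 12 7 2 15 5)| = 42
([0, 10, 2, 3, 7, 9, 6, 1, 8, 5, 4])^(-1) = [0, 7, 2, 3, 10, 9, 6, 4, 8, 5, 1]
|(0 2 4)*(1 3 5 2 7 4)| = |(0 7 4)(1 3 5 2)| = 12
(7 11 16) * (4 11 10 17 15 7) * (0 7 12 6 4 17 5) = (0 7 10 5)(4 11 16 17 15 12 6) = [7, 1, 2, 3, 11, 0, 4, 10, 8, 9, 5, 16, 6, 13, 14, 12, 17, 15]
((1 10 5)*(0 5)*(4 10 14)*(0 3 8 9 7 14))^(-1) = ((0 5 1)(3 8 9 7 14 4 10))^(-1) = (0 1 5)(3 10 4 14 7 9 8)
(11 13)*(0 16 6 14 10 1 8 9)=[16, 8, 2, 3, 4, 5, 14, 7, 9, 0, 1, 13, 12, 11, 10, 15, 6]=(0 16 6 14 10 1 8 9)(11 13)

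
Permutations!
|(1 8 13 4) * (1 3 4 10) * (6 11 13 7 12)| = 8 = |(1 8 7 12 6 11 13 10)(3 4)|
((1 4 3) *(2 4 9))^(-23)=(1 2 3 9 4)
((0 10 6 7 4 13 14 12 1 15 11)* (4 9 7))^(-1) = ((0 10 6 4 13 14 12 1 15 11)(7 9))^(-1) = (0 11 15 1 12 14 13 4 6 10)(7 9)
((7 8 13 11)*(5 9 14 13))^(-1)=((5 9 14 13 11 7 8))^(-1)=(5 8 7 11 13 14 9)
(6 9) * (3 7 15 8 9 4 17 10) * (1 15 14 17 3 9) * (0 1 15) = (0 1)(3 7 14 17 10 9 6 4)(8 15) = [1, 0, 2, 7, 3, 5, 4, 14, 15, 6, 9, 11, 12, 13, 17, 8, 16, 10]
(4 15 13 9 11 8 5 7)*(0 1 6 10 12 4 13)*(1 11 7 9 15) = (0 11 8 5 9 7 13 15)(1 6 10 12 4) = [11, 6, 2, 3, 1, 9, 10, 13, 5, 7, 12, 8, 4, 15, 14, 0]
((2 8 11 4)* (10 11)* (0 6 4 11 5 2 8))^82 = ((11)(0 6 4 8 10 5 2))^82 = (11)(0 5 8 6 2 10 4)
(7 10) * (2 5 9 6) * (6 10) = [0, 1, 5, 3, 4, 9, 2, 6, 8, 10, 7] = (2 5 9 10 7 6)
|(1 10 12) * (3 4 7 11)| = 12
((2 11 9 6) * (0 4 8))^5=(0 8 4)(2 11 9 6)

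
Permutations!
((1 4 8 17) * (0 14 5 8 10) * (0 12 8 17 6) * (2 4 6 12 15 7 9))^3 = ((0 14 5 17 1 6)(2 4 10 15 7 9)(8 12))^3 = (0 17)(1 14)(2 15)(4 7)(5 6)(8 12)(9 10)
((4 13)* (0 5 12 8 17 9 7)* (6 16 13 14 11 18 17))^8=(0 14 12 18 6 9 13)(4 5 11 8 17 16 7)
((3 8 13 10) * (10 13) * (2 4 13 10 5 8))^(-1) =(2 3 10 13 4)(5 8)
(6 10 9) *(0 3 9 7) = (0 3 9 6 10 7) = [3, 1, 2, 9, 4, 5, 10, 0, 8, 6, 7]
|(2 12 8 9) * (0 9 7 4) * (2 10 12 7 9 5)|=20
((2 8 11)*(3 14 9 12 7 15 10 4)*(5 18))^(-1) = (2 11 8)(3 4 10 15 7 12 9 14)(5 18)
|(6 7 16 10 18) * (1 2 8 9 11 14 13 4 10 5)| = 14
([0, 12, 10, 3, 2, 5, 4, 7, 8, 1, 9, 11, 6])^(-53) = (1 4 9 6 10 12 2)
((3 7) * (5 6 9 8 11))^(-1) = ((3 7)(5 6 9 8 11))^(-1) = (3 7)(5 11 8 9 6)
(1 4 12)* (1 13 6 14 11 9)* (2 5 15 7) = [0, 4, 5, 3, 12, 15, 14, 2, 8, 1, 10, 9, 13, 6, 11, 7] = (1 4 12 13 6 14 11 9)(2 5 15 7)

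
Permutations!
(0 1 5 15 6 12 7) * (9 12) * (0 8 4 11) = (0 1 5 15 6 9 12 7 8 4 11) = [1, 5, 2, 3, 11, 15, 9, 8, 4, 12, 10, 0, 7, 13, 14, 6]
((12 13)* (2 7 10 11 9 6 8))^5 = ((2 7 10 11 9 6 8)(12 13))^5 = (2 6 11 7 8 9 10)(12 13)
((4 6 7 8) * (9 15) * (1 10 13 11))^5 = (1 10 13 11)(4 6 7 8)(9 15)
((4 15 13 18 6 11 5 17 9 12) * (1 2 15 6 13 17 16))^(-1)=((1 2 15 17 9 12 4 6 11 5 16)(13 18))^(-1)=(1 16 5 11 6 4 12 9 17 15 2)(13 18)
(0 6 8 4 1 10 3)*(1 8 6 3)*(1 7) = (0 3)(1 10 7)(4 8) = [3, 10, 2, 0, 8, 5, 6, 1, 4, 9, 7]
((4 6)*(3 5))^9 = ((3 5)(4 6))^9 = (3 5)(4 6)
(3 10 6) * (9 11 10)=[0, 1, 2, 9, 4, 5, 3, 7, 8, 11, 6, 10]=(3 9 11 10 6)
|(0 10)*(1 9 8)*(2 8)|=4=|(0 10)(1 9 2 8)|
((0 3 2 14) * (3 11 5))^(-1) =(0 14 2 3 5 11)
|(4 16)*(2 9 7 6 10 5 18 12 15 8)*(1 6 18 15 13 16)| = 14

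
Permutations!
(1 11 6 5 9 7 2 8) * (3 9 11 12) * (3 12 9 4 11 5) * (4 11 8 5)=(12)(1 9 7 2 5 4 8)(3 11 6)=[0, 9, 5, 11, 8, 4, 3, 2, 1, 7, 10, 6, 12]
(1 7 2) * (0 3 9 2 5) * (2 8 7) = (0 3 9 8 7 5)(1 2) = [3, 2, 1, 9, 4, 0, 6, 5, 7, 8]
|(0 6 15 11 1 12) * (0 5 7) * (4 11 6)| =|(0 4 11 1 12 5 7)(6 15)| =14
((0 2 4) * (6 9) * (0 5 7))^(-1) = ((0 2 4 5 7)(6 9))^(-1) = (0 7 5 4 2)(6 9)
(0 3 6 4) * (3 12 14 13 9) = (0 12 14 13 9 3 6 4) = [12, 1, 2, 6, 0, 5, 4, 7, 8, 3, 10, 11, 14, 9, 13]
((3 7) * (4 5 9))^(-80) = (4 5 9)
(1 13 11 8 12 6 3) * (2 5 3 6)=[0, 13, 5, 1, 4, 3, 6, 7, 12, 9, 10, 8, 2, 11]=(1 13 11 8 12 2 5 3)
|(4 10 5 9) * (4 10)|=3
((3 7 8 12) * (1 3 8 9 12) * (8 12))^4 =(12)(1 8 9 7 3)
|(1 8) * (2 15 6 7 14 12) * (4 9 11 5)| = 12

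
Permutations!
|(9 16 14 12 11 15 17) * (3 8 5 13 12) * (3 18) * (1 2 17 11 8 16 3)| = |(1 2 17 9 3 16 14 18)(5 13 12 8)(11 15)| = 8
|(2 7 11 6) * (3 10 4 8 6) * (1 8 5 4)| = |(1 8 6 2 7 11 3 10)(4 5)| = 8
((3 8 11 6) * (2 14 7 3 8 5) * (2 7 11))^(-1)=((2 14 11 6 8)(3 5 7))^(-1)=(2 8 6 11 14)(3 7 5)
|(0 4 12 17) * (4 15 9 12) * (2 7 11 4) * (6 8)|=20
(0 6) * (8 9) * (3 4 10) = (0 6)(3 4 10)(8 9) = [6, 1, 2, 4, 10, 5, 0, 7, 9, 8, 3]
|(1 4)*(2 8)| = 2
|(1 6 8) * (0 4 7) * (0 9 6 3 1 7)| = |(0 4)(1 3)(6 8 7 9)| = 4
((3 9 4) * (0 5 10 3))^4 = (0 9 10)(3 5 4)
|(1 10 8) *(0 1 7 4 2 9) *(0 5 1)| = 8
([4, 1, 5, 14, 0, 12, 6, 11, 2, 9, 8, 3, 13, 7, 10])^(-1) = (0 4)(2 8 10 14 3 11 7 13 12 5)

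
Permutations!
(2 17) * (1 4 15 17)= (1 4 15 17 2)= [0, 4, 1, 3, 15, 5, 6, 7, 8, 9, 10, 11, 12, 13, 14, 17, 16, 2]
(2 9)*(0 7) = (0 7)(2 9) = [7, 1, 9, 3, 4, 5, 6, 0, 8, 2]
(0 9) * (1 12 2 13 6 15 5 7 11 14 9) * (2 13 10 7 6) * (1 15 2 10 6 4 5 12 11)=(0 15 12 13 10 7 1 11 14 9)(2 6)(4 5)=[15, 11, 6, 3, 5, 4, 2, 1, 8, 0, 7, 14, 13, 10, 9, 12]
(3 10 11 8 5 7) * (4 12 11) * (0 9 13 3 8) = (0 9 13 3 10 4 12 11)(5 7 8) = [9, 1, 2, 10, 12, 7, 6, 8, 5, 13, 4, 0, 11, 3]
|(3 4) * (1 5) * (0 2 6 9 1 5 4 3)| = 6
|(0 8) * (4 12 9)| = |(0 8)(4 12 9)| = 6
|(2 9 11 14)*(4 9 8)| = 6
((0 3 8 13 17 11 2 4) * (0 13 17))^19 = (0 17 4 3 11 13 8 2)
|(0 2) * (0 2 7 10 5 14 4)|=6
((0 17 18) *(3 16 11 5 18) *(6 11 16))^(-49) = ((0 17 3 6 11 5 18))^(-49) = (18)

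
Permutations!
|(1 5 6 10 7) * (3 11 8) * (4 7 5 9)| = 12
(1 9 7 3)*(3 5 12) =(1 9 7 5 12 3) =[0, 9, 2, 1, 4, 12, 6, 5, 8, 7, 10, 11, 3]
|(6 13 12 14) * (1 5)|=4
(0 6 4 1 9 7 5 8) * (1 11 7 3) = (0 6 4 11 7 5 8)(1 9 3) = [6, 9, 2, 1, 11, 8, 4, 5, 0, 3, 10, 7]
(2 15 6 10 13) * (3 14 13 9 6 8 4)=(2 15 8 4 3 14 13)(6 10 9)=[0, 1, 15, 14, 3, 5, 10, 7, 4, 6, 9, 11, 12, 2, 13, 8]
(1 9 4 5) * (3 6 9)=(1 3 6 9 4 5)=[0, 3, 2, 6, 5, 1, 9, 7, 8, 4]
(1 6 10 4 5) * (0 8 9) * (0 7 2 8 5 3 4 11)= (0 5 1 6 10 11)(2 8 9 7)(3 4)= [5, 6, 8, 4, 3, 1, 10, 2, 9, 7, 11, 0]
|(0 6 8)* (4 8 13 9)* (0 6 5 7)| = 15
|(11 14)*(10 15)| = |(10 15)(11 14)| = 2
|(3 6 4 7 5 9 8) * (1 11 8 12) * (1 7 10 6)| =12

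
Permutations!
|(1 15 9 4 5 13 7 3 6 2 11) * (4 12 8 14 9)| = |(1 15 4 5 13 7 3 6 2 11)(8 14 9 12)| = 20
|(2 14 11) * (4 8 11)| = 5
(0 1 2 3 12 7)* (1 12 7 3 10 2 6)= [12, 6, 10, 7, 4, 5, 1, 0, 8, 9, 2, 11, 3]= (0 12 3 7)(1 6)(2 10)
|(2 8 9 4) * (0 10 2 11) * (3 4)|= |(0 10 2 8 9 3 4 11)|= 8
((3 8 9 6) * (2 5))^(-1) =(2 5)(3 6 9 8)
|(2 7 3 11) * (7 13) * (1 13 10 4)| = 8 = |(1 13 7 3 11 2 10 4)|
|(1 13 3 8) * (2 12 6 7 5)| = |(1 13 3 8)(2 12 6 7 5)| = 20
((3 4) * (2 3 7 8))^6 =(2 3 4 7 8)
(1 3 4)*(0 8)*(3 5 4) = (0 8)(1 5 4) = [8, 5, 2, 3, 1, 4, 6, 7, 0]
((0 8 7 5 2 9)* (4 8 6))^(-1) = (0 9 2 5 7 8 4 6)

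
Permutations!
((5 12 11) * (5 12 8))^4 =(12)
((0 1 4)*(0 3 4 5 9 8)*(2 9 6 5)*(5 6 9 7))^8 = ((0 1 2 7 5 9 8)(3 4))^8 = (0 1 2 7 5 9 8)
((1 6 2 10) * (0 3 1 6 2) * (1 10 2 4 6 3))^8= (10)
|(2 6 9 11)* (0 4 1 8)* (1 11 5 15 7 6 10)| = 35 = |(0 4 11 2 10 1 8)(5 15 7 6 9)|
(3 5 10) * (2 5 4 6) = (2 5 10 3 4 6) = [0, 1, 5, 4, 6, 10, 2, 7, 8, 9, 3]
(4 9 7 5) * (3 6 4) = (3 6 4 9 7 5) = [0, 1, 2, 6, 9, 3, 4, 5, 8, 7]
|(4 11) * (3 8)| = 2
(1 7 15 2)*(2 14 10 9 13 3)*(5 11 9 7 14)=(1 14 10 7 15 5 11 9 13 3 2)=[0, 14, 1, 2, 4, 11, 6, 15, 8, 13, 7, 9, 12, 3, 10, 5]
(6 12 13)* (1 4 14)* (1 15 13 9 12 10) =[0, 4, 2, 3, 14, 5, 10, 7, 8, 12, 1, 11, 9, 6, 15, 13] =(1 4 14 15 13 6 10)(9 12)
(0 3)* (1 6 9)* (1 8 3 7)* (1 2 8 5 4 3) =(0 7 2 8 1 6 9 5 4 3) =[7, 6, 8, 0, 3, 4, 9, 2, 1, 5]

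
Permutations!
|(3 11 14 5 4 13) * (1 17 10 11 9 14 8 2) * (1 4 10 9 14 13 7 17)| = |(2 4 7 17 9 13 3 14 5 10 11 8)| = 12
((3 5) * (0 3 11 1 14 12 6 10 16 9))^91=(0 11 12 16 3 1 6 9 5 14 10)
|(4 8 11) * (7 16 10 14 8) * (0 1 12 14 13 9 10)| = |(0 1 12 14 8 11 4 7 16)(9 10 13)| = 9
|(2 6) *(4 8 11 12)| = |(2 6)(4 8 11 12)| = 4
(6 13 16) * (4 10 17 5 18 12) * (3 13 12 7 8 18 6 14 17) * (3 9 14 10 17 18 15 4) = (3 13 16 10 9 14 18 7 8 15 4 17 5 6 12) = [0, 1, 2, 13, 17, 6, 12, 8, 15, 14, 9, 11, 3, 16, 18, 4, 10, 5, 7]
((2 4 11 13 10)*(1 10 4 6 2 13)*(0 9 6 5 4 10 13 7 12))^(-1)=(0 12 7 10 13 1 11 4 5 2 6 9)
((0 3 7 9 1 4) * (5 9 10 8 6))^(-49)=((0 3 7 10 8 6 5 9 1 4))^(-49)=(0 3 7 10 8 6 5 9 1 4)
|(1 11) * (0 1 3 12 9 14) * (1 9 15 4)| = 6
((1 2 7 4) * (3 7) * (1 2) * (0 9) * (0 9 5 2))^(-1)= (9)(0 4 7 3 2 5)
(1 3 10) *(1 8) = (1 3 10 8) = [0, 3, 2, 10, 4, 5, 6, 7, 1, 9, 8]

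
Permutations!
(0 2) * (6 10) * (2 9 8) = (0 9 8 2)(6 10) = [9, 1, 0, 3, 4, 5, 10, 7, 2, 8, 6]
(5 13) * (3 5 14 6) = (3 5 13 14 6) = [0, 1, 2, 5, 4, 13, 3, 7, 8, 9, 10, 11, 12, 14, 6]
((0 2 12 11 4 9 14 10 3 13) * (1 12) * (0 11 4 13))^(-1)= (0 3 10 14 9 4 12 1 2)(11 13)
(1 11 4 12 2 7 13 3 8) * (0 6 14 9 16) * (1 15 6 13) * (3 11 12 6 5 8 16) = (0 13 11 4 6 14 9 3 16)(1 12 2 7)(5 8 15) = [13, 12, 7, 16, 6, 8, 14, 1, 15, 3, 10, 4, 2, 11, 9, 5, 0]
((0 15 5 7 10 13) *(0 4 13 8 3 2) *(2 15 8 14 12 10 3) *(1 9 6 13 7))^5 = ((0 8 2)(1 9 6 13 4 7 3 15 5)(10 14 12))^5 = (0 2 8)(1 7 9 3 6 15 13 5 4)(10 12 14)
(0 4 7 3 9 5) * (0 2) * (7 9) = (0 4 9 5 2)(3 7) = [4, 1, 0, 7, 9, 2, 6, 3, 8, 5]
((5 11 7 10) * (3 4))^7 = (3 4)(5 10 7 11)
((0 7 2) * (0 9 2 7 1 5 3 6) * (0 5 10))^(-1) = (0 10 1)(2 9)(3 5 6) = ((0 1 10)(2 9)(3 6 5))^(-1)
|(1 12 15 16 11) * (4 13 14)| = |(1 12 15 16 11)(4 13 14)| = 15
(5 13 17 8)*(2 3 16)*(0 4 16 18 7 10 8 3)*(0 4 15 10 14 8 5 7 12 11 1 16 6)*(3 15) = (0 3 18 12 11 1 16 2 4 6)(5 13 17 15 10)(7 14 8) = [3, 16, 4, 18, 6, 13, 0, 14, 7, 9, 5, 1, 11, 17, 8, 10, 2, 15, 12]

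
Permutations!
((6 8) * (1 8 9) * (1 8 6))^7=((1 6 9 8))^7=(1 8 9 6)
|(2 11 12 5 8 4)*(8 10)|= 7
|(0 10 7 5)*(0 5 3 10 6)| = |(0 6)(3 10 7)| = 6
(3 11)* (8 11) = (3 8 11) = [0, 1, 2, 8, 4, 5, 6, 7, 11, 9, 10, 3]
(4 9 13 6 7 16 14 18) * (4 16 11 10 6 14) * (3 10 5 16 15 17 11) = (3 10 6 7)(4 9 13 14 18 15 17 11 5 16) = [0, 1, 2, 10, 9, 16, 7, 3, 8, 13, 6, 5, 12, 14, 18, 17, 4, 11, 15]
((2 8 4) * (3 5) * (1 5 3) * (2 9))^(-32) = ((1 5)(2 8 4 9))^(-32) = (9)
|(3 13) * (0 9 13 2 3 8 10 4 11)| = 14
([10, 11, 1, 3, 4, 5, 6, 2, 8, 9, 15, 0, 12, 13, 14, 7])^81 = (0 2 10 1 15 11 7)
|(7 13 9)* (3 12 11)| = 3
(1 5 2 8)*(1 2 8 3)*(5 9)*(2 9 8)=(1 8 9 5 2 3)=[0, 8, 3, 1, 4, 2, 6, 7, 9, 5]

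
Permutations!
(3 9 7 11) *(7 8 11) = [0, 1, 2, 9, 4, 5, 6, 7, 11, 8, 10, 3] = (3 9 8 11)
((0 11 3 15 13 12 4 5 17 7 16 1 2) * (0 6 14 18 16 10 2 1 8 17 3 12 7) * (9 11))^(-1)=(0 17 8 16 18 14 6 2 10 7 13 15 3 5 4 12 11 9)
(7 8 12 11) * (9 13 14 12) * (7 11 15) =(7 8 9 13 14 12 15) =[0, 1, 2, 3, 4, 5, 6, 8, 9, 13, 10, 11, 15, 14, 12, 7]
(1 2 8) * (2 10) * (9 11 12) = [0, 10, 8, 3, 4, 5, 6, 7, 1, 11, 2, 12, 9] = (1 10 2 8)(9 11 12)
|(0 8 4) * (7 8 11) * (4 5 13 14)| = |(0 11 7 8 5 13 14 4)| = 8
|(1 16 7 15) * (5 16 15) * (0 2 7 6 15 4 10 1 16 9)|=15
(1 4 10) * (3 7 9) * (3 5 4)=[0, 3, 2, 7, 10, 4, 6, 9, 8, 5, 1]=(1 3 7 9 5 4 10)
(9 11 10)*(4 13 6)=(4 13 6)(9 11 10)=[0, 1, 2, 3, 13, 5, 4, 7, 8, 11, 9, 10, 12, 6]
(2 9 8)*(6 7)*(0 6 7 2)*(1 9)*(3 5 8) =[6, 9, 1, 5, 4, 8, 2, 7, 0, 3] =(0 6 2 1 9 3 5 8)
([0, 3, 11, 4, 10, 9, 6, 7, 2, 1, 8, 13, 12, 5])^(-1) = [0, 9, 8, 1, 3, 13, 6, 7, 10, 5, 4, 2, 12, 11]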